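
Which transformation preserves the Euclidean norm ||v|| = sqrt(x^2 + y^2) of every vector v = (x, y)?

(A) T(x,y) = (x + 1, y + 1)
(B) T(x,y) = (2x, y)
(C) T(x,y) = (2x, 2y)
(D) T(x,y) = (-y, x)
D

A transformation preserves a norm if ||T(v)|| = ||v|| for every v; a single vector where the norm changes rules an option out.

(A) T(x,y) = (x + 1, y + 1): v = (1, 0) has norm sqrt((1)^2 + (0)^2) = 1, but T(v) = (2, 1) has norm sqrt(5) -- not preserved.
(B) T(x,y) = (2x, y): v = (1, 0) has norm sqrt((1)^2 + (0)^2) = 1, but T(v) = (2, 0) has norm 2 -- not preserved.
(C) T(x,y) = (2x, 2y): v = (1, 0) has norm sqrt((1)^2 + (0)^2) = 1, but T(v) = (2, 0) has norm 2 -- not preserved.
(D) T(x,y) = (-y, x): preserves the norm -- it is an orthogonal map (a rotation/reflection), and (-y)^2 + (x)^2 simplifies to x^2 + y^2.

Therefore the answer is (D).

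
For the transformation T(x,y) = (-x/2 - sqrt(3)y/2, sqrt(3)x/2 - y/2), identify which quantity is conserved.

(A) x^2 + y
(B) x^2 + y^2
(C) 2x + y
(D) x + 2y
B

An expression E(x,y) is invariant under T if E(T(x,y)) = E(x,y). Here T(x,y) = (-x/2 - sqrt(3)y/2, sqrt(3)x/2 - y/2).
Substitute the transformed coordinates into each option and compare with the original:
(A) x^2 + y  ->  (-x/2 - sqrt(3)y/2)^2 + (sqrt(3)x/2 - y/2) = x^2/4 + sqrt(3)xy/2 + sqrt(3)x/2 + 3y^2/4 - y/2   [differs from x^2 + y: not invariant]
(B) x^2 + y^2  ->  (-x/2 - sqrt(3)y/2)^2 + (sqrt(3)x/2 - y/2)^2 = x^2 + y^2   [equals x^2 + y^2: invariant]
(C) 2x + y  ->  2(-x/2 - sqrt(3)y/2) + (sqrt(3)x/2 - y/2) = -x + sqrt(3)x/2 - sqrt(3)y - y/2   [differs from 2x + y: not invariant]
(D) x + 2y  ->  (-x/2 - sqrt(3)y/2) + 2(sqrt(3)x/2 - y/2) = -x/2 + sqrt(3)x - y - sqrt(3)y/2   [differs from x + 2y: not invariant]

Only option (B), x^2 + y^2, is unchanged by the transformation.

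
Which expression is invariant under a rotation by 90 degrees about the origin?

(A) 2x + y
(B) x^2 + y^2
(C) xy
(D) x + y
B

A rotation by 90 degrees sends (x, y) to (-y, x).
Substitute the transformed coordinates into each option and compare with the original:
(A) 2x + y  ->  2(-y) + (x) = x - 2y   [differs from 2x + y: not invariant]
(B) x^2 + y^2  ->  (-y)^2 + (x)^2 = x^2 + y^2   [equals x^2 + y^2: invariant]
(C) xy  ->  (-y)(x) = -xy   [differs from xy: not invariant]
(D) x + y  ->  (-y) + (x) = x - y   [differs from x + y: not invariant]

Only option (B), x^2 + y^2, is unchanged by the transformation.
Geometrically, x^2 + y^2 is the squared distance from the origin, which every rotation about the origin preserves.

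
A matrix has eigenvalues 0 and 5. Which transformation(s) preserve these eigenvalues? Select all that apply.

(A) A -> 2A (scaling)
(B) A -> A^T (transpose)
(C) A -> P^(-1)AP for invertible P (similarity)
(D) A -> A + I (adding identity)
B and C

Eigenvalues are preserved by:
1. Similarity transformations: A -> P^(-1)AP (same characteristic polynomial)
2. Transpose: A^T has the same eigenvalues as A

Eigenvalues are NOT preserved by:
- Adding identity: eigenvalues become 0+1, 5+1
- Scaling: eigenvalues become 0, 10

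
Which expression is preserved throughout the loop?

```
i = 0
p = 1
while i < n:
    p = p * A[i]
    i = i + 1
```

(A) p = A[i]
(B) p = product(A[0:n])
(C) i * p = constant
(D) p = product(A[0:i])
D

A loop invariant must hold before the first iteration and be re-established by every execution of the body.

(D) p = product(A[0:i]): Initially i = 0 and p = 1 = product of the empty slice A[0:0]. If p = product(A[0:i]) holds at the top of an iteration, the body sets p to product(A[0:i]) * A[i] = product(A[0:i+1]) and then i to i+1, so the property is restored. At exit i = n, giving p = product(A[0:n]).

The other options fail:
(A) p = A[i]: after the first iteration p = A[0] but i = 1; in general p is a product of several elements, not a single one.
(B) p = product(A[0:n]): false before the loop (p = 1, not the full product) -- it only becomes true at exit.
(C) i * p = constant: initially i * p = 0, but after one iteration it is 1 * A[0], which is nonzero in general.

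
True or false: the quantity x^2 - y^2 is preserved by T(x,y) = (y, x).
False

Substitute T(x,y) = (y, x) into the expression and compare with the original.

Original: x^2 - y^2
After applying T: (y)^2 - (x)^2 = -x^2 + y^2

This differs from the original x^2 - y^2 (difference: -2x^2 + 2y^2), so the expression is NOT invariant.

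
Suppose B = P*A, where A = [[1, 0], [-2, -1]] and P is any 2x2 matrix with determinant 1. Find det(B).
-1

By the multiplicative property of determinants, det(B) = det(P*A) = det(P) * det(A) = det(A),
so the determinant is invariant under multiplication by any determinant-1 matrix; we just need det(A).

det(A) = (1)(-1) - (0)(-2) = -1 - 0 = -1

Therefore det(B) = 1 * (-1) = -1.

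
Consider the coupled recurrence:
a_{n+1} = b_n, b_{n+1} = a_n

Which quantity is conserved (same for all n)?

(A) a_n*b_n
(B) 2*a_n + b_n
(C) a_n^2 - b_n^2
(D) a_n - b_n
A

Replace a_n by a_{n+1} = b_n and b_n by b_{n+1} = a_n in each option and simplify:
(A) a_n*b_n  ->  (b_n)*(a_n) = a_n*b_n   [conserved]
(B) 2*a_n + b_n  ->  2*(b_n) + (a_n) = a_n + 2*b_n   [not conserved]
(C) a_n^2 - b_n^2  ->  (b_n)^2 - (a_n)^2 = -a_n^2 + b_n^2   [not conserved]
(D) a_n - b_n  ->  (b_n) - (a_n) = -a_n + b_n   [not conserved]

Only (A) a_n*b_n returns to itself after one step, so it is the conserved quantity.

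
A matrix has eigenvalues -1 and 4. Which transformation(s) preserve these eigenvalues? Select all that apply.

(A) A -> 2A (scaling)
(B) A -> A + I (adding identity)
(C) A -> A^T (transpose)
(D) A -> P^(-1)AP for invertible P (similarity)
C and D

Eigenvalues are preserved by:
1. Similarity transformations: A -> P^(-1)AP (same characteristic polynomial)
2. Transpose: A^T has the same eigenvalues as A

Eigenvalues are NOT preserved by:
- Adding identity: eigenvalues become -1+1, 4+1
- Scaling: eigenvalues become -2, 8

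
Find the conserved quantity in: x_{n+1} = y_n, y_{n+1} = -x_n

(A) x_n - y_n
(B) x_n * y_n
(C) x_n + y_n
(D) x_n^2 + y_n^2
D

For the recurrence x_{n+1} = y_n, y_{n+1} = -x_n:

x_{n+1}^2 + y_{n+1}^2 = y_n^2 + (-x_n)^2 = x_n^2 + y_n^2
The sum of squares is conserved (like energy in a harmonic oscillator).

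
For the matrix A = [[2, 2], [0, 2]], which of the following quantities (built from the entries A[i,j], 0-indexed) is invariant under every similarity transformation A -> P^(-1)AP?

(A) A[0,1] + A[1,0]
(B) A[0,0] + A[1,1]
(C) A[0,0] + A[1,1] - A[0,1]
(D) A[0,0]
B

A[0,0] + A[1,1] is the trace of A. By the cyclic property of the trace, tr(P^(-1)AP) = tr(APP^(-1)) = tr(A), so it is the same for every matrix similar to A.

The other combinations are not similarity invariants. For example, take P = [[1, 1], [1, 2]] (det P = 1), so P^(-1) = [[2, -1], [-1, 1]] and
B = P^(-1)AP = [[6, 8], [-2, -2]].
Evaluating each option on A and on B:
(A) A[0,1] + A[1,0]: 2 for A, 6 for B -> changes
(B) A[0,0] + A[1,1]: 4 for A, 4 for B -> unchanged
(C) A[0,0] + A[1,1] - A[0,1]: 2 for A, -4 for B -> changes
(D) A[0,0]: 2 for A, 6 for B -> changes

Only (B) A[0,0] + A[1,1] = 4 survives (and it does so for every P, not just this one), so it is the invariant.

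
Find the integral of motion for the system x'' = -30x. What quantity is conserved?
E = (x')^2 + 30x^2

Multiply the equation by x':
x' * x'' = -30x * x'
The left side is d/dt[(x')^2/2] and the right side is d/dt[-30x^2/2], so
d/dt[(x')^2/2 + 30x^2/2] = 0, i.e. (x')^2/2 + 30x^2/2 = constant.
Multiplying by 2, the integral of motion is E = (x')^2 + 30x^2.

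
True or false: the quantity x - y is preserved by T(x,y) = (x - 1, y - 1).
True

Substitute T(x,y) = (x - 1, y - 1) into the expression and compare with the original.

Original: x - y
After applying T: (x - 1) - (y - 1) = x - y

This is identical to the original x - y, so the expression is invariant.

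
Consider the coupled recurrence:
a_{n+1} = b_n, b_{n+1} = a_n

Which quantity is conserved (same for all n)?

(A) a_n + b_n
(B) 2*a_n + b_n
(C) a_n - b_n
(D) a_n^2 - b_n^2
A

Replace a_n by a_{n+1} = b_n and b_n by b_{n+1} = a_n in each option and simplify:
(A) a_n + b_n  ->  (b_n) + (a_n) = a_n + b_n   [conserved]
(B) 2*a_n + b_n  ->  2*(b_n) + (a_n) = a_n + 2*b_n   [not conserved]
(C) a_n - b_n  ->  (b_n) - (a_n) = -a_n + b_n   [not conserved]
(D) a_n^2 - b_n^2  ->  (b_n)^2 - (a_n)^2 = -a_n^2 + b_n^2   [not conserved]

Only (A) a_n + b_n returns to itself after one step, so it is the conserved quantity.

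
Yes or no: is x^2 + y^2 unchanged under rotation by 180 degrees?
Yes

Applying rotation by 180 degrees: x' = x*cos(180 degrees) - y*sin(180 degrees) = -x, y' = x*sin(180 degrees) + y*cos(180 degrees) = -y

Substituting into x^2 + y^2:
(-x)^2 + (-y)^2
= x^2 + y^2

This equals the original expression x^2 + y^2, so it IS invariant.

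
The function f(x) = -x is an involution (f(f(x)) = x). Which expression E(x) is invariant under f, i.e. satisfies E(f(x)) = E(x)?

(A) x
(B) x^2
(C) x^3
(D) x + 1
B

Replace x by f(x) = -x in each option and simplify. As a quick numerical cross-check, also compare E(3) with E(f(3)) = E(-3).

(A) x  ->  (-x) = -x; check: E(3) = 3 but E(-3) = -3.   [not invariant]
(B) x^2  ->  (-x)^2, which simplifies back to x^2; check: E(3) = 9, E(-3) = 9.   [invariant]
(C) x^3  ->  (-x)^3 = -x^3; check: E(3) = 27 but E(-3) = -27.   [not invariant]
(D) x + 1  ->  (-x) + 1 = 1 - x; check: E(3) = 4 but E(-3) = -2.   [not invariant]

Only (B) is unchanged. E is symmetric under swapping x with f(x) = -x, which is exactly what an involution does.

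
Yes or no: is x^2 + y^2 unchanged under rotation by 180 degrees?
Yes

Applying rotation by 180 degrees: x' = x*cos(180 degrees) - y*sin(180 degrees) = -x, y' = x*sin(180 degrees) + y*cos(180 degrees) = -y

Substituting into x^2 + y^2:
(-x)^2 + (-y)^2
= x^2 + y^2

This equals the original expression x^2 + y^2, so it IS invariant.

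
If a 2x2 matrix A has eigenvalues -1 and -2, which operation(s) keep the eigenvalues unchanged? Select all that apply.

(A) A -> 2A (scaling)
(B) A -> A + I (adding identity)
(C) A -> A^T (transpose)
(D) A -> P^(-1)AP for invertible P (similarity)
C and D

Eigenvalues are preserved by:
1. Similarity transformations: A -> P^(-1)AP (same characteristic polynomial)
2. Transpose: A^T has the same eigenvalues as A

Eigenvalues are NOT preserved by:
- Adding identity: eigenvalues become -1+1, -2+1
- Scaling: eigenvalues become -2, -4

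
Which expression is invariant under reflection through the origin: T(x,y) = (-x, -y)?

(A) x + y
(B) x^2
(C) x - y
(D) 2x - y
B

The map is reflection through the origin: T(x,y) = (-x, -y).
Substitute the transformed coordinates into each option and compare with the original:
(A) x + y  ->  (-x) + (-y) = -x - y   [differs from x + y: not invariant]
(B) x^2  ->  (-x)^2 = x^2   [equals x^2: invariant]
(C) x - y  ->  (-x) - (-y) = -x + y   [differs from x - y: not invariant]
(D) 2x - y  ->  2(-x) - (-y) = -2x + y   [differs from 2x - y: not invariant]

Only option (B), x^2, is unchanged by the transformation.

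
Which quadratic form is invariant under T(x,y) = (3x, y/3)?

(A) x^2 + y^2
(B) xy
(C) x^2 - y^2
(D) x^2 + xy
B

T multiplies x by 3 and divides y by 3.
Substitute the transformed coordinates into each option and compare with the original:
(A) x^2 + y^2  ->  (3x)^2 + (y/3)^2 = 9x^2 + y^2/9   [differs from x^2 + y^2: not invariant]
(B) xy  ->  (3x)(y/3) = xy   [equals xy: invariant]
(C) x^2 - y^2  ->  (3x)^2 - (y/3)^2 = 9x^2 - y^2/9   [differs from x^2 - y^2: not invariant]
(D) x^2 + xy  ->  (3x)^2 + (3x)(y/3) = 9x^2 + xy   [differs from x^2 + xy: not invariant]

Only option (B), xy, is unchanged by the transformation.
The factors 3 and 1/3 cancel only in the pure product xy.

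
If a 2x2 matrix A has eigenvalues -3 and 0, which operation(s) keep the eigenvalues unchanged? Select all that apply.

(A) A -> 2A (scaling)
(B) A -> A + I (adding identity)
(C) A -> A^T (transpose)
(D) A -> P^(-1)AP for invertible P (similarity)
C and D

Eigenvalues are preserved by:
1. Similarity transformations: A -> P^(-1)AP (same characteristic polynomial)
2. Transpose: A^T has the same eigenvalues as A

Eigenvalues are NOT preserved by:
- Adding identity: eigenvalues become -3+1, 0+1
- Scaling: eigenvalues become -6, 0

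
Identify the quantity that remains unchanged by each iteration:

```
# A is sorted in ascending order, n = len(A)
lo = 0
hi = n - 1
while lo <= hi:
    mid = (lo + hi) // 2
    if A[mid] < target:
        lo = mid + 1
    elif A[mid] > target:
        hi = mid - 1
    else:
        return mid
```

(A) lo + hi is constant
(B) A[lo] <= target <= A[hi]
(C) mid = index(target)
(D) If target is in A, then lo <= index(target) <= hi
D

A loop invariant must hold before the first iteration and be re-established by every execution of the body.

(D) If target is in A, then lo <= index(target) <= hi: Before the loop [lo, hi] = [0, n-1] covers every index. When A[mid] < target, sortedness puts target strictly to the right of mid, so setting lo = mid + 1 keeps index(target) in [lo, hi]; symmetrically for hi = mid - 1. Hence 'if target is in A then lo <= index(target) <= hi' holds after every iteration, and when lo > hi it proves target is absent.

The other options fail:
(A) lo + hi is constant: each iteration moves exactly one of lo, hi, so lo + hi changes (e.g. 0 + (n-1) becomes (mid+1) + (n-1)).
(B) A[lo] <= target <= A[hi]: fails when target is not in A (e.g. target < A[0] already violates it before the loop), so it is not maintained in general.
(C) mid = index(target): mid is just the current probe; it equals index(target) only on the iteration that returns.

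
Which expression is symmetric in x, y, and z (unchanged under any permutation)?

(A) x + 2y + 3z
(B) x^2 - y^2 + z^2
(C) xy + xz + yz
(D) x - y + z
C

A symmetric expression is unchanged when the variables are permuted; here the transformation to test is the swap (x, y) -> (y, x).
A symmetric expression must survive every permutation; the single swap x <-> y already eliminates the distractors, and the keyed expression is also unchanged by x <-> z and y <-> z (each variable enters it in exactly the same way).
Substitute the transformed coordinates into each option and compare with the original:
(A) x + 2y + 3z  ->  (y) + 2(x) + 3z = 2x + y + 3z   [differs from x + 2y + 3z: not invariant]
(B) x^2 - y^2 + z^2  ->  (y)^2 - (x)^2 + z^2 = -x^2 + y^2 + z^2   [differs from x^2 - y^2 + z^2: not invariant]
(C) xy + xz + yz  ->  (y)(x) + (y)z + (x)z = xy + xz + yz   [equals xy + xz + yz: invariant]
(D) x - y + z  ->  (y) - (x) + z = -x + y + z   [differs from x - y + z: not invariant]

Only option (C), xy + xz + yz, is unchanged by the transformation.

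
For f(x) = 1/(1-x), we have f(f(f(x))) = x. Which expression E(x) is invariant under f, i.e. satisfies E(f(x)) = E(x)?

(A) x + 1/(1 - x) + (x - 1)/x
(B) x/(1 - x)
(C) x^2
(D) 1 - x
A

Replace x by f(x) = 1/(1 - x) in each option and simplify. As a quick numerical cross-check, also compare E(5) with E(f(5)) = E(-1/4).

(A) x + 1/(1 - x) + (x - 1)/x  ->  (1/(1 - x)) + 1/(1 - (1/(1 - x))) + ((1/(1 - x)) - 1)/(1/(1 - x)), which simplifies back to x + 1/(1 - x) + (x - 1)/x; check: E(5) = 111/20, E(-1/4) = 111/20.   [invariant]
(B) x/(1 - x)  ->  (1/(1 - x))/(1 - (1/(1 - x))) = -1/x; check: E(5) = -5/4 but E(-1/4) = -1/5.   [not invariant]
(C) x^2  ->  (1/(1 - x))^2 = (x - 1)^(-2); check: E(5) = 25 but E(-1/4) = 1/16.   [not invariant]
(D) 1 - x  ->  1 - (1/(1 - x)) = x/(x - 1); check: E(5) = -4 but E(-1/4) = 5/4.   [not invariant]

Only (A) is unchanged. Indeed f(f(x)) = 1/(1 - 1/(1-x)) = (1-x)/(-x) = (x-1)/x, so E(x) = x + f(x) + f(f(x)) is the sum over the whole 3-cycle; applying f just permutes the three terms cyclically (x -> f(x) -> f(f(x)) -> x), leaving the sum unchanged.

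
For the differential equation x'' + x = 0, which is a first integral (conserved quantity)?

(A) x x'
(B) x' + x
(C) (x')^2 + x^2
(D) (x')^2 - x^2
C

A first integral I satisfies dI/dt = 0 along every solution. Differentiate each option and use the equation of motion:
(A) d/dt[x x'] = (x')^2 + x x'' = (x')^2 - x^2, not identically 0
(B) d/dt[x' + x] = x'' + x' = -x + x', not identically 0
(C) d/dt[(x')^2 + x^2] = 2x'x'' + 2x x' = 2x'(-x) + 2x x' = 0
(D) d/dt[(x')^2 - x^2] = 2x'x'' - 2x x' = -4x x', not identically 0

Only (C) has zero time-derivative. So the energy-like quantity (x')^2 + x^2 is the first integral.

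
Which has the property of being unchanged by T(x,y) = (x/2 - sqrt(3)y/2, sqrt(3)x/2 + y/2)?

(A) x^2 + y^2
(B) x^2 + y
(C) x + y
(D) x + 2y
A

An expression E(x,y) is invariant under T if E(T(x,y)) = E(x,y). Here T(x,y) = (x/2 - sqrt(3)y/2, sqrt(3)x/2 + y/2).
Substitute the transformed coordinates into each option and compare with the original:
(A) x^2 + y^2  ->  (x/2 - sqrt(3)y/2)^2 + (sqrt(3)x/2 + y/2)^2 = x^2 + y^2   [equals x^2 + y^2: invariant]
(B) x^2 + y  ->  (x/2 - sqrt(3)y/2)^2 + (sqrt(3)x/2 + y/2) = x^2/4 - sqrt(3)xy/2 + sqrt(3)x/2 + 3y^2/4 + y/2   [differs from x^2 + y: not invariant]
(C) x + y  ->  (x/2 - sqrt(3)y/2) + (sqrt(3)x/2 + y/2) = x/2 + sqrt(3)x/2 - sqrt(3)y/2 + y/2   [differs from x + y: not invariant]
(D) x + 2y  ->  (x/2 - sqrt(3)y/2) + 2(sqrt(3)x/2 + y/2) = x/2 + sqrt(3)x - sqrt(3)y/2 + y   [differs from x + 2y: not invariant]

Only option (A), x^2 + y^2, is unchanged by the transformation.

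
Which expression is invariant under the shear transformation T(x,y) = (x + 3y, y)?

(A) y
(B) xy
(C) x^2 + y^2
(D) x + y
A

Under the shear T(x,y) = (x + 3y, y):
Substitute the transformed coordinates into each option and compare with the original:
(A) y  ->  (y) = y   [equals y: invariant]
(B) xy  ->  (x + 3y)(y) = xy + 3y^2   [differs from xy: not invariant]
(C) x^2 + y^2  ->  (x + 3y)^2 + (y)^2 = x^2 + 6xy + 10y^2   [differs from x^2 + y^2: not invariant]
(D) x + y  ->  (x + 3y) + (y) = x + 4y   [differs from x + y: not invariant]

Only option (A), y, is unchanged by the transformation.
A horizontal shear moves points parallel to the x-axis, so the y-coordinate (and any function of y alone) is unchanged.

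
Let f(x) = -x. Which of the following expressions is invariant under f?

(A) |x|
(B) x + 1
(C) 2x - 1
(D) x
A

For f(x) = -x:
Applying f replaces x by -x. Since |-x| = |x|, the absolute value is unchanged by f, whereas x -> -x, 2x - 1 -> -2x - 1 and x + 1 -> -x + 1 all change.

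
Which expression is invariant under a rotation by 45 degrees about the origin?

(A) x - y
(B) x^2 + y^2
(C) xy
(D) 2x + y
B

A rotation by 45 degrees sends (x, y) to (sqrt(2)x/2 - sqrt(2)y/2, sqrt(2)x/2 + sqrt(2)y/2).
Substitute the transformed coordinates into each option and compare with the original:
(A) x - y  ->  (sqrt(2)x/2 - sqrt(2)y/2) - (sqrt(2)x/2 + sqrt(2)y/2) = -sqrt(2)y   [differs from x - y: not invariant]
(B) x^2 + y^2  ->  (sqrt(2)x/2 - sqrt(2)y/2)^2 + (sqrt(2)x/2 + sqrt(2)y/2)^2 = x^2 + y^2   [equals x^2 + y^2: invariant]
(C) xy  ->  (sqrt(2)x/2 - sqrt(2)y/2)(sqrt(2)x/2 + sqrt(2)y/2) = x^2/2 - y^2/2   [differs from xy: not invariant]
(D) 2x + y  ->  2(sqrt(2)x/2 - sqrt(2)y/2) + (sqrt(2)x/2 + sqrt(2)y/2) = 3sqrt(2)x/2 - sqrt(2)y/2   [differs from 2x + y: not invariant]

Only option (B), x^2 + y^2, is unchanged by the transformation.
Geometrically, x^2 + y^2 is the squared distance from the origin, which every rotation about the origin preserves.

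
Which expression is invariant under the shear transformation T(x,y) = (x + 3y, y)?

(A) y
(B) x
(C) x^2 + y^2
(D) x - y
A

Under the shear T(x,y) = (x + 3y, y):
Substitute the transformed coordinates into each option and compare with the original:
(A) y  ->  (y) = y   [equals y: invariant]
(B) x  ->  (x + 3y) = x + 3y   [differs from x: not invariant]
(C) x^2 + y^2  ->  (x + 3y)^2 + (y)^2 = x^2 + 6xy + 10y^2   [differs from x^2 + y^2: not invariant]
(D) x - y  ->  (x + 3y) - (y) = x + 2y   [differs from x - y: not invariant]

Only option (A), y, is unchanged by the transformation.
A horizontal shear moves points parallel to the x-axis, so the y-coordinate (and any function of y alone) is unchanged.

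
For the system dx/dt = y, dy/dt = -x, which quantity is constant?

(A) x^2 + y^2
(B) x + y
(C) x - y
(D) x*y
A

A first integral I satisfies dI/dt = 0 along every solution. Differentiate each option and use the equation of motion:
(A) d/dt[x^2 + y^2] = 2x*dx/dt + 2y*dy/dt = 2x*y + 2y*(-x) = 0
(B) d/dt[x + y] = y + (-x) = y - x, not identically 0
(C) d/dt[x - y] = y - (-x) = x + y, not identically 0
(D) d/dt[x*y] = (dx/dt)y + x(dy/dt) = y^2 - x^2, not identically 0

Only (A) has zero time-derivative. So x^2 + y^2 (the squared radius; trajectories are circles) is the conserved quantity.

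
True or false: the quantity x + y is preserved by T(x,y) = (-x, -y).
False

Substitute T(x,y) = (-x, -y) into the expression and compare with the original.

Original: x + y
After applying T: (-x) + (-y) = -x - y

This differs from the original x + y (difference: -2x - 2y), so the expression is NOT invariant.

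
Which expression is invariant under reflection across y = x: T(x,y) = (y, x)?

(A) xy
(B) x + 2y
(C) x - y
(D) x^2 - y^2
A

The map is reflection across y = x: T(x,y) = (y, x).
Substitute the transformed coordinates into each option and compare with the original:
(A) xy  ->  (y)(x) = xy   [equals xy: invariant]
(B) x + 2y  ->  (y) + 2(x) = 2x + y   [differs from x + 2y: not invariant]
(C) x - y  ->  (y) - (x) = -x + y   [differs from x - y: not invariant]
(D) x^2 - y^2  ->  (y)^2 - (x)^2 = -x^2 + y^2   [differs from x^2 - y^2: not invariant]

Only option (A), xy, is unchanged by the transformation.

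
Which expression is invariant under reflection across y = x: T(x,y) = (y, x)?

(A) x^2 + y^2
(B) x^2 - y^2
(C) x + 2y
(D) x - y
A

The map is reflection across y = x: T(x,y) = (y, x).
Substitute the transformed coordinates into each option and compare with the original:
(A) x^2 + y^2  ->  (y)^2 + (x)^2 = x^2 + y^2   [equals x^2 + y^2: invariant]
(B) x^2 - y^2  ->  (y)^2 - (x)^2 = -x^2 + y^2   [differs from x^2 - y^2: not invariant]
(C) x + 2y  ->  (y) + 2(x) = 2x + y   [differs from x + 2y: not invariant]
(D) x - y  ->  (y) - (x) = -x + y   [differs from x - y: not invariant]

Only option (A), x^2 + y^2, is unchanged by the transformation.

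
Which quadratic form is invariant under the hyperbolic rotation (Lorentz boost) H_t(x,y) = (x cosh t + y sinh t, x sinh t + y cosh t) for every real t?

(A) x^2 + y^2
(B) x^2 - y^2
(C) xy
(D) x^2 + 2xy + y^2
B

Write x' = x cosh t + y sinh t, y' = x sinh t + y cosh t and substitute into each option:
(A) x^2 + y^2: (x cosh t + y sinh t)^2 + (x sinh t + y cosh t)^2 = (x^2 + y^2)(cosh^2 t + sinh^2 t) + 4xy sinh t cosh t = (x^2 + y^2) cosh 2t + 2xy sinh 2t   [not invariant for t != 0]
(B) x^2 - y^2: (x cosh t + y sinh t)^2 - (x sinh t + y cosh t)^2 = x^2(cosh^2 t - sinh^2 t) + 2xy(cosh t sinh t - sinh t cosh t) + y^2(sinh^2 t - cosh^2 t) = x^2 - y^2   [invariant, using cosh^2 t - sinh^2 t = 1]
(C) xy: (x cosh t + y sinh t)(x sinh t + y cosh t) = xy(cosh^2 t + sinh^2 t) + (x^2 + y^2) sinh t cosh t = xy cosh 2t + (x^2 + y^2)(sinh 2t)/2   [not invariant for t != 0]
(D) x^2 + 2xy + y^2: (x' + y')^2 with x' + y' = (x + y)(cosh t + sinh t) = (x + y)e^t, so it becomes (x + y)^2 e^(2t)   [not invariant for t != 0]

Only (B) x^2 - y^2 is unchanged; it is the Minkowski form preserved by Lorentz boosts, just as x^2 + y^2 is preserved by ordinary rotations.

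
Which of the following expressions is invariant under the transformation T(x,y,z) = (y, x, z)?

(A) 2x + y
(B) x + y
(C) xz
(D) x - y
B

Apply T(x,y,z) = (y, x, z) to each option, i.e. replace (x, y, z) by the transformed coordinates.
Substitute the transformed coordinates into each option and compare with the original:
(A) 2x + y  ->  2(y) + (x) = x + 2y   [differs from 2x + y: not invariant]
(B) x + y  ->  (y) + (x) = x + y   [equals x + y: invariant]
(C) xz  ->  (y)(z) = yz   [differs from xz: not invariant]
(D) x - y  ->  (y) - (x) = -x + y   [differs from x - y: not invariant]

Only option (B), x + y, is unchanged by the transformation.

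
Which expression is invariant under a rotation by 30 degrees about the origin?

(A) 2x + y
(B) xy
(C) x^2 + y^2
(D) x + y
C

A rotation by 30 degrees sends (x, y) to (sqrt(3)x/2 - y/2, x/2 + sqrt(3)y/2).
Substitute the transformed coordinates into each option and compare with the original:
(A) 2x + y  ->  2(sqrt(3)x/2 - y/2) + (x/2 + sqrt(3)y/2) = x/2 + sqrt(3)x - y + sqrt(3)y/2   [differs from 2x + y: not invariant]
(B) xy  ->  (sqrt(3)x/2 - y/2)(x/2 + sqrt(3)y/2) = sqrt(3)x^2/4 + xy/2 - sqrt(3)y^2/4   [differs from xy: not invariant]
(C) x^2 + y^2  ->  (sqrt(3)x/2 - y/2)^2 + (x/2 + sqrt(3)y/2)^2 = x^2 + y^2   [equals x^2 + y^2: invariant]
(D) x + y  ->  (sqrt(3)x/2 - y/2) + (x/2 + sqrt(3)y/2) = x/2 + sqrt(3)x/2 - y/2 + sqrt(3)y/2   [differs from x + y: not invariant]

Only option (C), x^2 + y^2, is unchanged by the transformation.
Geometrically, x^2 + y^2 is the squared distance from the origin, which every rotation about the origin preserves.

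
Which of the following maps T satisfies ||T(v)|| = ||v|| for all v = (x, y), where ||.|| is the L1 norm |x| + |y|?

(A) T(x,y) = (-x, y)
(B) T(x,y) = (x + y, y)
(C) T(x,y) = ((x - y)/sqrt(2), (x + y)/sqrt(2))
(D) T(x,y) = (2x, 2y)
A

A transformation preserves a norm if ||T(v)|| = ||v|| for every v; a single vector where the norm changes rules an option out.

(A) T(x,y) = (-x, y): preserves the norm -- it only permutes the coordinates and/or flips signs, which leaves |x| + |y| unchanged.
(B) T(x,y) = (x + y, y): v = (0, 1) has norm |0| + |1| = 1, but T(v) = (1, 1) has norm 2 -- not preserved.
(C) T(x,y) = ((x - y)/sqrt(2), (x + y)/sqrt(2)): v = (1, 0) has norm |1| + |0| = 1, but T(v) = (sqrt(2)/2, sqrt(2)/2) has norm sqrt(2) -- not preserved.
(D) T(x,y) = (2x, 2y): v = (1, 0) has norm |1| + |0| = 1, but T(v) = (2, 0) has norm 2 -- not preserved.

Therefore the answer is (A).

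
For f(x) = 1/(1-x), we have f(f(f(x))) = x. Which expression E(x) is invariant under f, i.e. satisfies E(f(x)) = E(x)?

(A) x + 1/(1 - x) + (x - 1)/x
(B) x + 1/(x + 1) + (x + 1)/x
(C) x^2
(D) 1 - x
A

Replace x by f(x) = 1/(1 - x) in each option and simplify. As a quick numerical cross-check, also compare E(5) with E(f(5)) = E(-1/4).

(A) x + 1/(1 - x) + (x - 1)/x  ->  (1/(1 - x)) + 1/(1 - (1/(1 - x))) + ((1/(1 - x)) - 1)/(1/(1 - x)), which simplifies back to x + 1/(1 - x) + (x - 1)/x; check: E(5) = 111/20, E(-1/4) = 111/20.   [invariant]
(B) x + 1/(x + 1) + (x + 1)/x  ->  (1/(1 - x)) + 1/((1/(1 - x)) + 1) + ((1/(1 - x)) + 1)/(1/(1 - x)) = (-x^3 + 6x^2 - 11x + 7)/(x^2 - 3x + 2); check: E(5) = 191/30 but E(-1/4) = -23/12.   [not invariant]
(C) x^2  ->  (1/(1 - x))^2 = (x - 1)^(-2); check: E(5) = 25 but E(-1/4) = 1/16.   [not invariant]
(D) 1 - x  ->  1 - (1/(1 - x)) = x/(x - 1); check: E(5) = -4 but E(-1/4) = 5/4.   [not invariant]

Only (A) is unchanged. Indeed f(f(x)) = 1/(1 - 1/(1-x)) = (1-x)/(-x) = (x-1)/x, so E(x) = x + f(x) + f(f(x)) is the sum over the whole 3-cycle; applying f just permutes the three terms cyclically (x -> f(x) -> f(f(x)) -> x), leaving the sum unchanged.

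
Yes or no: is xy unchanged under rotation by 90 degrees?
No

Applying rotation by 90 degrees: x' = x*cos(90 degrees) - y*sin(90 degrees) = -y, y' = x*sin(90 degrees) + y*cos(90 degrees) = x

Substituting into xy:
(-y)(x)
= -xy

This differs from the original expression xy, so it is NOT invariant.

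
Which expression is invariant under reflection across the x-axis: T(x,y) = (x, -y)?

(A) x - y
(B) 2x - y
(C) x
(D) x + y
C

The map is reflection across the x-axis: T(x,y) = (x, -y).
Substitute the transformed coordinates into each option and compare with the original:
(A) x - y  ->  (x) - (-y) = x + y   [differs from x - y: not invariant]
(B) 2x - y  ->  2(x) - (-y) = 2x + y   [differs from 2x - y: not invariant]
(C) x  ->  (x) = x   [equals x: invariant]
(D) x + y  ->  (x) + (-y) = x - y   [differs from x + y: not invariant]

Only option (C), x, is unchanged by the transformation.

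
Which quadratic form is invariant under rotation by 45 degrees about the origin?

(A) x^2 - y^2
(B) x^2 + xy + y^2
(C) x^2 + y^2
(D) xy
C

Rotation by 45 degrees sends (x, y) to (sqrt(2)x/2 - sqrt(2)y/2, sqrt(2)x/2 + sqrt(2)y/2).
Substitute the transformed coordinates into each option and compare with the original:
(A) x^2 - y^2  ->  (sqrt(2)x/2 - sqrt(2)y/2)^2 - (sqrt(2)x/2 + sqrt(2)y/2)^2 = -2xy   [differs from x^2 - y^2: not invariant]
(B) x^2 + xy + y^2  ->  (sqrt(2)x/2 - sqrt(2)y/2)^2 + (sqrt(2)x/2 - sqrt(2)y/2)(sqrt(2)x/2 + sqrt(2)y/2) + (sqrt(2)x/2 + sqrt(2)y/2)^2 = 3x^2/2 + y^2/2   [differs from x^2 + xy + y^2: not invariant]
(C) x^2 + y^2  ->  (sqrt(2)x/2 - sqrt(2)y/2)^2 + (sqrt(2)x/2 + sqrt(2)y/2)^2 = x^2 + y^2   [equals x^2 + y^2: invariant]
(D) xy  ->  (sqrt(2)x/2 - sqrt(2)y/2)(sqrt(2)x/2 + sqrt(2)y/2) = x^2/2 - y^2/2   [differs from xy: not invariant]

Only option (C), x^2 + y^2, is unchanged by the transformation.
x^2 + y^2 is the squared distance from the origin, which rotations preserve.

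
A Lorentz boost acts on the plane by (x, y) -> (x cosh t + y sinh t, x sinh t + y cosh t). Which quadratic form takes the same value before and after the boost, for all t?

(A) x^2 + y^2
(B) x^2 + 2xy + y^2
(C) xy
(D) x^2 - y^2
D

Write x' = x cosh t + y sinh t, y' = x sinh t + y cosh t and substitute into each option:
(A) x^2 + y^2: (x cosh t + y sinh t)^2 + (x sinh t + y cosh t)^2 = (x^2 + y^2)(cosh^2 t + sinh^2 t) + 4xy sinh t cosh t = (x^2 + y^2) cosh 2t + 2xy sinh 2t   [not invariant for t != 0]
(B) x^2 + 2xy + y^2: (x' + y')^2 with x' + y' = (x + y)(cosh t + sinh t) = (x + y)e^t, so it becomes (x + y)^2 e^(2t)   [not invariant for t != 0]
(C) xy: (x cosh t + y sinh t)(x sinh t + y cosh t) = xy(cosh^2 t + sinh^2 t) + (x^2 + y^2) sinh t cosh t = xy cosh 2t + (x^2 + y^2)(sinh 2t)/2   [not invariant for t != 0]
(D) x^2 - y^2: (x cosh t + y sinh t)^2 - (x sinh t + y cosh t)^2 = x^2(cosh^2 t - sinh^2 t) + 2xy(cosh t sinh t - sinh t cosh t) + y^2(sinh^2 t - cosh^2 t) = x^2 - y^2   [invariant, using cosh^2 t - sinh^2 t = 1]

Only (D) x^2 - y^2 is unchanged; it is the Minkowski form preserved by Lorentz boosts, just as x^2 + y^2 is preserved by ordinary rotations.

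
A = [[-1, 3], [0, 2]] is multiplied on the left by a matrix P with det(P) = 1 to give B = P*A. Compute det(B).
-2

By the multiplicative property of determinants, det(B) = det(P*A) = det(P) * det(A) = det(A),
so the determinant is invariant under multiplication by any determinant-1 matrix; we just need det(A).

det(A) = (-1)(2) - (3)(0) = -2 - 0 = -2

Therefore det(B) = 1 * (-2) = -2.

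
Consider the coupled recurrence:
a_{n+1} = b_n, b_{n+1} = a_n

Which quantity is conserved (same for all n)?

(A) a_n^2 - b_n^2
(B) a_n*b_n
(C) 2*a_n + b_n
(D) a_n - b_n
B

Replace a_n by a_{n+1} = b_n and b_n by b_{n+1} = a_n in each option and simplify:
(A) a_n^2 - b_n^2  ->  (b_n)^2 - (a_n)^2 = -a_n^2 + b_n^2   [not conserved]
(B) a_n*b_n  ->  (b_n)*(a_n) = a_n*b_n   [conserved]
(C) 2*a_n + b_n  ->  2*(b_n) + (a_n) = a_n + 2*b_n   [not conserved]
(D) a_n - b_n  ->  (b_n) - (a_n) = -a_n + b_n   [not conserved]

Only (B) a_n*b_n returns to itself after one step, so it is the conserved quantity.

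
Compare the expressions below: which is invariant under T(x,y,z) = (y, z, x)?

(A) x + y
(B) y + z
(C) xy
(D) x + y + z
D

Apply T(x,y,z) = (y, z, x) to each option, i.e. replace (x, y, z) by the transformed coordinates.
Substitute the transformed coordinates into each option and compare with the original:
(A) x + y  ->  (y) + (z) = y + z   [differs from x + y: not invariant]
(B) y + z  ->  (z) + (x) = x + z   [differs from y + z: not invariant]
(C) xy  ->  (y)(z) = yz   [differs from xy: not invariant]
(D) x + y + z  ->  (y) + (z) + (x) = x + y + z   [equals x + y + z: invariant]

Only option (D), x + y + z, is unchanged by the transformation.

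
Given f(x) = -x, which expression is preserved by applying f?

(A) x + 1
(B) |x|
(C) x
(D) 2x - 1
B

For f(x) = -x:
Applying f replaces x by -x. Since |-x| = |x|, the absolute value is unchanged by f, whereas x -> -x, 2x - 1 -> -2x - 1 and x + 1 -> -x + 1 all change.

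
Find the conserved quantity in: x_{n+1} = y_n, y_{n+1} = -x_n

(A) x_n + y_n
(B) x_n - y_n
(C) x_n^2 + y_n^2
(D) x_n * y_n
C

For the recurrence x_{n+1} = y_n, y_{n+1} = -x_n:

x_{n+1}^2 + y_{n+1}^2 = y_n^2 + (-x_n)^2 = x_n^2 + y_n^2
The sum of squares is conserved (like energy in a harmonic oscillator).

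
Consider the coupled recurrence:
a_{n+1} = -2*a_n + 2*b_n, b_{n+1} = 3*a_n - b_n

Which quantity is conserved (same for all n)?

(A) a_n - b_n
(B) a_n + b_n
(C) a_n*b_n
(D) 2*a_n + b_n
B

Replace a_n by a_{n+1} = -2*a_n + 2*b_n and b_n by b_{n+1} = 3*a_n - b_n in each option and simplify:
(A) a_n - b_n  ->  (-2*a_n + 2*b_n) - (3*a_n - b_n) = -5*a_n + 3*b_n   [not conserved]
(B) a_n + b_n  ->  (-2*a_n + 2*b_n) + (3*a_n - b_n) = a_n + b_n   [conserved]
(C) a_n*b_n  ->  (-2*a_n + 2*b_n)*(3*a_n - b_n) = -6*a_n^2 + 8*a_n*b_n - 2*b_n^2   [not conserved]
(D) 2*a_n + b_n  ->  2*(-2*a_n + 2*b_n) + (3*a_n - b_n) = -a_n + 3*b_n   [not conserved]

Only (B) a_n + b_n returns to itself after one step, so it is the conserved quantity.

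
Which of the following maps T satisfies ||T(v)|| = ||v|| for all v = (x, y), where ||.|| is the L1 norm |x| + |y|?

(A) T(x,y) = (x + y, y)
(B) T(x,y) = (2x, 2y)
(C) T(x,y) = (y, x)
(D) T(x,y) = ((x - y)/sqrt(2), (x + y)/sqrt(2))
C

A transformation preserves a norm if ||T(v)|| = ||v|| for every v; a single vector where the norm changes rules an option out.

(A) T(x,y) = (x + y, y): v = (0, 1) has norm |0| + |1| = 1, but T(v) = (1, 1) has norm 2 -- not preserved.
(B) T(x,y) = (2x, 2y): v = (1, 0) has norm |1| + |0| = 1, but T(v) = (2, 0) has norm 2 -- not preserved.
(C) T(x,y) = (y, x): preserves the norm -- it only permutes the coordinates and/or flips signs, which leaves |x| + |y| unchanged.
(D) T(x,y) = ((x - y)/sqrt(2), (x + y)/sqrt(2)): v = (1, 0) has norm |1| + |0| = 1, but T(v) = (sqrt(2)/2, sqrt(2)/2) has norm sqrt(2) -- not preserved.

Therefore the answer is (C).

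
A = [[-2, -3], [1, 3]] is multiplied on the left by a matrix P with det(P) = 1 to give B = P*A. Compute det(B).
-3

By the multiplicative property of determinants, det(B) = det(P*A) = det(P) * det(A) = det(A),
so the determinant is invariant under multiplication by any determinant-1 matrix; we just need det(A).

det(A) = (-2)(3) - (-3)(1) = -6 - (-3) = -3

Therefore det(B) = 1 * (-3) = -3.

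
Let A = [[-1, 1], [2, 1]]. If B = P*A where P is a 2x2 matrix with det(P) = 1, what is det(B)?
-3

By the multiplicative property of determinants, det(B) = det(P*A) = det(P) * det(A) = det(A),
so the determinant is invariant under multiplication by any determinant-1 matrix; we just need det(A).

det(A) = (-1)(1) - (1)(2) = -1 - 2 = -3

Therefore det(B) = 1 * (-3) = -3.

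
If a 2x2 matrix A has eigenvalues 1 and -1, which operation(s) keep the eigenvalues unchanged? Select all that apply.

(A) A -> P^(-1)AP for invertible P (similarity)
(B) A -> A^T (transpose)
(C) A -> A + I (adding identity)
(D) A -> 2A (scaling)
A and B

Eigenvalues are preserved by:
1. Similarity transformations: A -> P^(-1)AP (same characteristic polynomial)
2. Transpose: A^T has the same eigenvalues as A

Eigenvalues are NOT preserved by:
- Adding identity: eigenvalues become 1+1, -1+1
- Scaling: eigenvalues become 2, -2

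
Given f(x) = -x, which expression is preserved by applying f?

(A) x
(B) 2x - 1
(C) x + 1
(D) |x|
D

For f(x) = -x:
Applying f replaces x by -x. Since |-x| = |x|, the absolute value is unchanged by f, whereas x -> -x, 2x - 1 -> -2x - 1 and x + 1 -> -x + 1 all change.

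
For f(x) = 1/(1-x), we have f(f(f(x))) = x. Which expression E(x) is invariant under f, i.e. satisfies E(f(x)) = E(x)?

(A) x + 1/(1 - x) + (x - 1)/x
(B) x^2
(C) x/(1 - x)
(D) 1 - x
A

Replace x by f(x) = 1/(1 - x) in each option and simplify. As a quick numerical cross-check, also compare E(3) with E(f(3)) = E(-1/2).

(A) x + 1/(1 - x) + (x - 1)/x  ->  (1/(1 - x)) + 1/(1 - (1/(1 - x))) + ((1/(1 - x)) - 1)/(1/(1 - x)), which simplifies back to x + 1/(1 - x) + (x - 1)/x; check: E(3) = 19/6, E(-1/2) = 19/6.   [invariant]
(B) x^2  ->  (1/(1 - x))^2 = (x - 1)^(-2); check: E(3) = 9 but E(-1/2) = 1/4.   [not invariant]
(C) x/(1 - x)  ->  (1/(1 - x))/(1 - (1/(1 - x))) = -1/x; check: E(3) = -3/2 but E(-1/2) = -1/3.   [not invariant]
(D) 1 - x  ->  1 - (1/(1 - x)) = x/(x - 1); check: E(3) = -2 but E(-1/2) = 3/2.   [not invariant]

Only (A) is unchanged. Indeed f(f(x)) = 1/(1 - 1/(1-x)) = (1-x)/(-x) = (x-1)/x, so E(x) = x + f(x) + f(f(x)) is the sum over the whole 3-cycle; applying f just permutes the three terms cyclically (x -> f(x) -> f(f(x)) -> x), leaving the sum unchanged.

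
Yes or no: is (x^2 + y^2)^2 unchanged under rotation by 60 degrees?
Yes

Applying rotation by 60 degrees: x' = x*cos(60 degrees) - y*sin(60 degrees) = x/2 - sqrt(3)y/2, y' = x*sin(60 degrees) + y*cos(60 degrees) = sqrt(3)x/2 + y/2

Substituting into (x^2 + y^2)^2:
((x/2 - sqrt(3)y/2)^2 + (sqrt(3)x/2 + y/2)^2)^2
= x^4 + 2x^2y^2 + y^4 = (x^2 + y^2)^2

This equals the original expression (x^2 + y^2)^2, so it IS invariant.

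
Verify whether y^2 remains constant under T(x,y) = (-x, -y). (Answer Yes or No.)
Yes

Substitute T(x,y) = (-x, -y) into the expression and compare with the original.

Original: y^2
After applying T: (-y)^2 = y^2

This is identical to the original y^2, so the expression is invariant.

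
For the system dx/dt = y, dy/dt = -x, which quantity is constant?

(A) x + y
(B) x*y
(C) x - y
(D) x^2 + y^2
D

A first integral I satisfies dI/dt = 0 along every solution. Differentiate each option and use the equation of motion:
(A) d/dt[x + y] = y + (-x) = y - x, not identically 0
(B) d/dt[x*y] = (dx/dt)y + x(dy/dt) = y^2 - x^2, not identically 0
(C) d/dt[x - y] = y - (-x) = x + y, not identically 0
(D) d/dt[x^2 + y^2] = 2x*dx/dt + 2y*dy/dt = 2x*y + 2y*(-x) = 0

Only (D) has zero time-derivative. So x^2 + y^2 (the squared radius; trajectories are circles) is the conserved quantity.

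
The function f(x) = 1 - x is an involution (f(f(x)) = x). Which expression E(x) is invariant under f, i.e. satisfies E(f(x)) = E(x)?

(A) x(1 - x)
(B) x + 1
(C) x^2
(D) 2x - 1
A

Replace x by f(x) = 1 - x in each option and simplify. As a quick numerical cross-check, also compare E(3) with E(f(3)) = E(-2).

(A) x(1 - x)  ->  (1 - x)(1 - (1 - x)), which simplifies back to x(1 - x); check: E(3) = -6, E(-2) = -6.   [invariant]
(B) x + 1  ->  (1 - x) + 1 = 2 - x; check: E(3) = 4 but E(-2) = -1.   [not invariant]
(C) x^2  ->  (1 - x)^2 = (x - 1)^2; check: E(3) = 9 but E(-2) = 4.   [not invariant]
(D) 2x - 1  ->  2(1 - x) - 1 = 1 - 2x; check: E(3) = 5 but E(-2) = -5.   [not invariant]

Only (A) is unchanged. E is symmetric under swapping x with f(x) = 1 - x, which is exactly what an involution does.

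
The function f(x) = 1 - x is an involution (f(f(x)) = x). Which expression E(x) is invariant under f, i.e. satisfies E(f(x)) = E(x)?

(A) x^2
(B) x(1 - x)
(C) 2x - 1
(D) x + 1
B

Replace x by f(x) = 1 - x in each option and simplify. As a quick numerical cross-check, also compare E(5) with E(f(5)) = E(-4).

(A) x^2  ->  (1 - x)^2 = (x - 1)^2; check: E(5) = 25 but E(-4) = 16.   [not invariant]
(B) x(1 - x)  ->  (1 - x)(1 - (1 - x)), which simplifies back to x(1 - x); check: E(5) = -20, E(-4) = -20.   [invariant]
(C) 2x - 1  ->  2(1 - x) - 1 = 1 - 2x; check: E(5) = 9 but E(-4) = -9.   [not invariant]
(D) x + 1  ->  (1 - x) + 1 = 2 - x; check: E(5) = 6 but E(-4) = -3.   [not invariant]

Only (B) is unchanged. E is symmetric under swapping x with f(x) = 1 - x, which is exactly what an involution does.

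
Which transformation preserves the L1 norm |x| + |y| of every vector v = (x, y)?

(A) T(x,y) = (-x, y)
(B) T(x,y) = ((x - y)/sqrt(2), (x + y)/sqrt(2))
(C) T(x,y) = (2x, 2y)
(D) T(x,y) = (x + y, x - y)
A

A transformation preserves a norm if ||T(v)|| = ||v|| for every v; a single vector where the norm changes rules an option out.

(A) T(x,y) = (-x, y): preserves the norm -- it only permutes the coordinates and/or flips signs, which leaves |x| + |y| unchanged.
(B) T(x,y) = ((x - y)/sqrt(2), (x + y)/sqrt(2)): v = (1, 0) has norm |1| + |0| = 1, but T(v) = (sqrt(2)/2, sqrt(2)/2) has norm sqrt(2) -- not preserved.
(C) T(x,y) = (2x, 2y): v = (1, 0) has norm |1| + |0| = 1, but T(v) = (2, 0) has norm 2 -- not preserved.
(D) T(x,y) = (x + y, x - y): v = (1, 0) has norm |1| + |0| = 1, but T(v) = (1, 1) has norm 2 -- not preserved.

Therefore the answer is (A).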